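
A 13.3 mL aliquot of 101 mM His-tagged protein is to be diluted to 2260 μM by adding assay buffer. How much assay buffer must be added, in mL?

2260 μM = 2.26 mM.
V₂ = C₁V₁/C₂ = 101 × 13.3 / 2.26 = 594 mL.
Diluent to add = V₂ − V₁ = 594 − 13.3 = 581 mL.

581 mL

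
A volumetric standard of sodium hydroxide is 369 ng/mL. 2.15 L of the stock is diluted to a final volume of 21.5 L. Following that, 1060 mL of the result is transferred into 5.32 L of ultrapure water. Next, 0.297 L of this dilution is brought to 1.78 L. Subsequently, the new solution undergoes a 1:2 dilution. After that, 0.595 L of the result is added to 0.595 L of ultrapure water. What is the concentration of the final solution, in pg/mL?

Overall dilution factor = 10 × 6.019 × 5.993 × 2 × 2 = 1443.
369 ng/mL / 1443 = 0.256 ng/mL = 256 pg/mL.

256 pg/mL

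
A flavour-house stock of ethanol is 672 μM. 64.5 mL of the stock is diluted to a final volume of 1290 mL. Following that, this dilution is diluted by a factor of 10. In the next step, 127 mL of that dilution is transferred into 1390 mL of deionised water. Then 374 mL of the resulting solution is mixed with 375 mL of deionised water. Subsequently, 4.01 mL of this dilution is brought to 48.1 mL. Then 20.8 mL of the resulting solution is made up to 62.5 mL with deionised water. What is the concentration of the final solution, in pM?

Overall dilution factor = 20 × 10 × 11.94 × 2.003 × 12.00 × 3.005 = 1.72 × 10⁵.
672 μM / 1.72 × 10⁵ = 3.90 × 10⁻³ μM = 3900 pM.

3900 pM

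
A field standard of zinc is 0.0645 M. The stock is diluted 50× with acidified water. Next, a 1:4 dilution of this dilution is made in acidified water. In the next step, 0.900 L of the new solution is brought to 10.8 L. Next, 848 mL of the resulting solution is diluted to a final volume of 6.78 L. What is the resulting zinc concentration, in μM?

3.36 μM

Overall dilution factor = 50 × 4 × 12 × 7.995 = 1.92 × 10⁴.
0.0645 M / 1.92 × 10⁴ = 3.36 × 10⁻⁶ M = 3.36 μM.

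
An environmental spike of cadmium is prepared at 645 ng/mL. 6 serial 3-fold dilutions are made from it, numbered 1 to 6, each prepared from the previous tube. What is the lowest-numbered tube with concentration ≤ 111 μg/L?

tube 2

Tube n has concentration 645 ng/mL / 3ⁿ.
Need 3ⁿ ≥ 645 ng/mL / 111 μg/L = 5.81, so n ≥ 1.60.
First such tube: n = 2.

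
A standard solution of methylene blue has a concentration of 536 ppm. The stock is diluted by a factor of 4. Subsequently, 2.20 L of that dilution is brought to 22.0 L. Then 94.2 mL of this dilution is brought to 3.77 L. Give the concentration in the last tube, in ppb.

Overall dilution factor = 4 × 10 × 40.02 = 1601.
536 ppm / 1601 = 0.335 ppm = 335 ppb.

335 ppb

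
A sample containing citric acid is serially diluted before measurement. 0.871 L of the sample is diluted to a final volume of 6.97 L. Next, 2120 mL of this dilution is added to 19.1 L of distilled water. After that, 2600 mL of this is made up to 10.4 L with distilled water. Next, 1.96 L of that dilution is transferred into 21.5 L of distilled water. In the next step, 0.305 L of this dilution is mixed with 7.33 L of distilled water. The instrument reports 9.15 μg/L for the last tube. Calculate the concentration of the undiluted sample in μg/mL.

Overall dilution factor = 8.002 × 10.01 × 4 × 11.97 × 25.03 = 9.60 × 10⁴.
Original = 9.15 μg/L × 9.60 × 10⁴ = 8.78 × 10⁵ μg/L = 878 μg/mL.

878 μg/mL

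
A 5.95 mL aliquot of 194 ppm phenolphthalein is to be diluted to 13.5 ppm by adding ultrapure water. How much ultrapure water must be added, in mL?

79.6 mL

V₂ = C₁V₁/C₂ = 194 × 5.95 / 13.5 = 85.5 mL.
Diluent to add = V₂ − V₁ = 85.5 − 5.95 = 79.6 mL.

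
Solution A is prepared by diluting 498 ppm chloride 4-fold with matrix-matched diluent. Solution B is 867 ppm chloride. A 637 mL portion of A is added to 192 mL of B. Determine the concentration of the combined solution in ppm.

C_A = 498 ppm / 4 = 124 ppm.
C_mix = (C_A·V_A + C_B·V_B)/(V_A + V_B) = (124×637 + 867×192) / 829.0 = 296 ppm.

296 ppm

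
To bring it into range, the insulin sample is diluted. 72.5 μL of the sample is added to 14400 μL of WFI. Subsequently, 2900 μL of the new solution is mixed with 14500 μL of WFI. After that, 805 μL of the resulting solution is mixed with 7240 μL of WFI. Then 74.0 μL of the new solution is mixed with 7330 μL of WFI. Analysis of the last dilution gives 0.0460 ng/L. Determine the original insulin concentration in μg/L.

Overall dilution factor = 199.6 × 6 × 9.994 × 100.1 = 1.20 × 10⁶.
Original = 0.0460 ng/L × 1.20 × 10⁶ = 5.51 × 10⁴ ng/L = 55.1 μg/L.

55.1 μg/L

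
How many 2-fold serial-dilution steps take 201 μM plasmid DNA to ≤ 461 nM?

9

Need 2ⁿ ≥ 436, so n ≥ log(436)/log(2) = 8.77.
Minimum whole steps: n = 9.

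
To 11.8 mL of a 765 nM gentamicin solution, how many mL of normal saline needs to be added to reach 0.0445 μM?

191 mL

0.0445 μM = 44.5 nM.
V₂ = C₁V₁/C₂ = 765 × 11.8 / 44.5 = 203 mL.
Diluent to add = V₂ − V₁ = 203 − 11.8 = 191 mL.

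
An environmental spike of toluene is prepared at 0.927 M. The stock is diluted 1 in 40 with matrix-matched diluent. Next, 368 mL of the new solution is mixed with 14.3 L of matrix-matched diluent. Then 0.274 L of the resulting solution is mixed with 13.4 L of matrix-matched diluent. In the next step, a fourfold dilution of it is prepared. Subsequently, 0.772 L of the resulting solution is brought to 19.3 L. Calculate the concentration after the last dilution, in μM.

Overall dilution factor = 40 × 39.86 × 49.91 × 4 × 25 = 7.96 × 10⁶.
0.927 M / 7.96 × 10⁶ = 1.17 × 10⁻⁷ M = 0.117 μM.

0.117 μM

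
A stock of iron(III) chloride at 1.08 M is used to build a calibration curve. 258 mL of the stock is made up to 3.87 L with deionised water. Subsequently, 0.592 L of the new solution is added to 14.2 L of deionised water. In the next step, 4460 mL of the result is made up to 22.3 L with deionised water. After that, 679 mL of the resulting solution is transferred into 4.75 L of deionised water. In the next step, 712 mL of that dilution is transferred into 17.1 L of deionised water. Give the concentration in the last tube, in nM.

Overall dilution factor = 15 × 24.99 × 5 × 7.996 × 25.02 = 3.75 × 10⁵.
1.08 M / 3.75 × 10⁵ = 2.88 × 10⁻⁶ M = 2880 nM.

2880 nM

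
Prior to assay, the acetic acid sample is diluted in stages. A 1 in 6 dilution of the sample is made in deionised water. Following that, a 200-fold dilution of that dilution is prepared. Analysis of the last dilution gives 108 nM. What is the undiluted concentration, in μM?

130 μM

Overall dilution factor = 6 × 200 = 1200.
Original = 108 nM × 1200 = 1.30 × 10⁵ nM = 130 μM.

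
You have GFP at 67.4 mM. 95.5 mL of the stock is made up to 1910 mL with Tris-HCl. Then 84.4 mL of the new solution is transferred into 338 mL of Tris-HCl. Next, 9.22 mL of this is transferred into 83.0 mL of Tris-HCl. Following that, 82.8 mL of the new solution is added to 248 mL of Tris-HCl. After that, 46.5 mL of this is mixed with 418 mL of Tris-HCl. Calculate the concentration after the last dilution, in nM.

1690 nM

Overall dilution factor = 20 × 5.005 × 10.00 × 3.995 × 9.989 = 4.00 × 10⁴.
67.4 mM / 4.00 × 10⁴ = 1.69 × 10⁻³ mM = 1690 nM.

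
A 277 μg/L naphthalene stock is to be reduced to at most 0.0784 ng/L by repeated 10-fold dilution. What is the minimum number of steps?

7

Need 10ⁿ ≥ 3.53 × 10⁶, so n ≥ log(3.53 × 10⁶)/log(10) = 6.55.
Minimum whole steps: n = 7.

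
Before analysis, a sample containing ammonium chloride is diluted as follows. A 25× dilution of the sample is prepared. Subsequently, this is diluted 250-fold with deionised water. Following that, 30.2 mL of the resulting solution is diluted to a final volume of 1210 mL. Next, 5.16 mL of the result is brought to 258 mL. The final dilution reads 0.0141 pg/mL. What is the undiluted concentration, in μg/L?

Overall dilution factor = 25 × 250 × 40.07 × 50 = 1.25 × 10⁷.
Original = 0.0141 pg/mL × 1.25 × 10⁷ = 1.77 × 10⁵ pg/mL = 177 μg/L.

177 μg/L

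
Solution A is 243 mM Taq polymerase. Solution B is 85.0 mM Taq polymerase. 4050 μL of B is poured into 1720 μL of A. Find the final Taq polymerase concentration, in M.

C_mix = (C_A·V_A + C_B·V_B)/(V_A + V_B) = (243×1720 + 85.0×4050) / 5770 = 132 mM = 0.132 M.

0.132 M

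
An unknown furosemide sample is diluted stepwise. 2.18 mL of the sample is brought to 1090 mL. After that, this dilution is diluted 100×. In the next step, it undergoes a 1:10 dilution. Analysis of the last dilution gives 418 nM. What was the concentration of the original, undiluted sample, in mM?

209 mM

Overall dilution factor = 500 × 100 × 10 = 5.00 × 10⁵.
Original = 418 nM × 5.00 × 10⁵ = 2.09 × 10⁸ nM = 209 mM.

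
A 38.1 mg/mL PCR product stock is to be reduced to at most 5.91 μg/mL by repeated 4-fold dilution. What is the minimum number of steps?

Need 4ⁿ ≥ 6447, so n ≥ log(6447)/log(4) = 6.33.
Minimum whole steps: n = 7.

7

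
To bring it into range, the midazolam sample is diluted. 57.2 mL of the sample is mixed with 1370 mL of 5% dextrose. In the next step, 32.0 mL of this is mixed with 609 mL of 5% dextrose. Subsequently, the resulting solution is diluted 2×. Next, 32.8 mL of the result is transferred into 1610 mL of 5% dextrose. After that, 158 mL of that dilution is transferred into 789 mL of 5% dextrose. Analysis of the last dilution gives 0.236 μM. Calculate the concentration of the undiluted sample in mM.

70.8 mM

Overall dilution factor = 24.95 × 20.03 × 2 × 50.09 × 5.994 = 3.00 × 10⁵.
Original = 0.236 μM × 3.00 × 10⁵ = 7.08 × 10⁴ μM = 70.8 mM.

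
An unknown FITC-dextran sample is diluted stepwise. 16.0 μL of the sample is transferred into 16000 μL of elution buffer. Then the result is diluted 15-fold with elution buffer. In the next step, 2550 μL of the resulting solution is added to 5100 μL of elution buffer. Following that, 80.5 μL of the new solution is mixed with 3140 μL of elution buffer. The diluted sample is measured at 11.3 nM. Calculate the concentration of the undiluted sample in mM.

20.4 mM

Overall dilution factor = 1001 × 15 × 3 × 40.01 = 1.80 × 10⁶.
Original = 11.3 nM × 1.80 × 10⁶ = 2.04 × 10⁷ nM = 20.4 mM.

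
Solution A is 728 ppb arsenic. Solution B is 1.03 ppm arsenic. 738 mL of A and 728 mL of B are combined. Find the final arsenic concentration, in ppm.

0.878 ppm

C_B = 1.03 ppm = 1030 ppb.
C_mix = (C_A·V_A + C_B·V_B)/(V_A + V_B) = (728×738 + 1030×728) / 1466 = 878 ppb = 0.878 ppm.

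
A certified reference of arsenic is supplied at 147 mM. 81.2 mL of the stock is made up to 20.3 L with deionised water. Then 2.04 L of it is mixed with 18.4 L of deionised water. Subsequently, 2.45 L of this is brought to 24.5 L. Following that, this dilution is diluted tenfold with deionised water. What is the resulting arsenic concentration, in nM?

Overall dilution factor = 250 × 10.02 × 10 × 10 = 2.50 × 10⁵.
147 mM / 2.50 × 10⁵ = 5.87 × 10⁻⁴ mM = 587 nM.

587 nM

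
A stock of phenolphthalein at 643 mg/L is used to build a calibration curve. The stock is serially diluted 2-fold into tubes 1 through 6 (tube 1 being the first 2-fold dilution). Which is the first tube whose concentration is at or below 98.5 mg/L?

tube 3

Tube n has concentration 643 mg/L / 2ⁿ.
Need 2ⁿ ≥ 643 mg/L / 98.5 mg/L = 6.53, so n ≥ 2.71.
First such tube: n = 3.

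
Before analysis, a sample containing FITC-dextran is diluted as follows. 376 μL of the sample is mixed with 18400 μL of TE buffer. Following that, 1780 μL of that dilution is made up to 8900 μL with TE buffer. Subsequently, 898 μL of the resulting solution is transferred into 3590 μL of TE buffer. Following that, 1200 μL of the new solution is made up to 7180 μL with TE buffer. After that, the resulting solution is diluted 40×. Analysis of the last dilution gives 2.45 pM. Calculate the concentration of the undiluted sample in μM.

0.732 μM

Overall dilution factor = 49.94 × 5 × 4.998 × 5.983 × 40 = 2.99 × 10⁵.
Original = 2.45 pM × 2.99 × 10⁵ = 7.32 × 10⁵ pM = 0.732 μM.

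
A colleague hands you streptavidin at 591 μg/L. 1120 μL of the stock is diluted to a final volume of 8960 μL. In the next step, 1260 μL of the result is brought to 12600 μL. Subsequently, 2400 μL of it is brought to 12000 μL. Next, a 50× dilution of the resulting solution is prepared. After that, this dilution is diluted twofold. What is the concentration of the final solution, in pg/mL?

14.8 pg/mL

Overall dilution factor = 8 × 10 × 5 × 50 × 2 = 4.00 × 10⁴.
591 μg/L / 4.00 × 10⁴ = 0.0148 μg/L = 14.8 pg/mL.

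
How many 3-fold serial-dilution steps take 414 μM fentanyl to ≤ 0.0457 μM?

9

Need 3ⁿ ≥ 9059, so n ≥ log(9059)/log(3) = 8.29.
Minimum whole steps: n = 9.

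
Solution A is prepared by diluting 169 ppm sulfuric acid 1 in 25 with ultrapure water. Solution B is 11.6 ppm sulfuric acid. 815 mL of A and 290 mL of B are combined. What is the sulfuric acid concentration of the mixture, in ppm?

8.03 ppm

C_A = 169 ppm / 25 = 6.76 ppm.
C_mix = (C_A·V_A + C_B·V_B)/(V_A + V_B) = (6.76×815 + 11.6×290) / 1105 = 8.03 ppm.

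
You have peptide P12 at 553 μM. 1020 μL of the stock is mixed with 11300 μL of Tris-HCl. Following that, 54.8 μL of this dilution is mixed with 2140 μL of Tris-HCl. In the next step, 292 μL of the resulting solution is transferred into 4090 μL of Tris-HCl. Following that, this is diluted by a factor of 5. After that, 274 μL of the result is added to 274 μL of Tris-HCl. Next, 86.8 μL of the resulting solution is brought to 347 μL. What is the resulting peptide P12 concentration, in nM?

Overall dilution factor = 12.08 × 40.05 × 15.01 × 5 × 2 × 3.998 = 2.90 × 10⁵.
553 μM / 2.90 × 10⁵ = 1.91 × 10⁻³ μM = 1.91 nM.

1.91 nM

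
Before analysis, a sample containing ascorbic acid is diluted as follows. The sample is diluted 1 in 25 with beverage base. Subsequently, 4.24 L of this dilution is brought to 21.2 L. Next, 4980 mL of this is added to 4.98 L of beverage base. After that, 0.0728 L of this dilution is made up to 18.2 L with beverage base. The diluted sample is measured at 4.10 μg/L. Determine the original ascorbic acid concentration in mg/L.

256 mg/L

Overall dilution factor = 25 × 5 × 2 × 250 = 6.25 × 10⁴.
Original = 4.10 μg/L × 6.25 × 10⁴ = 2.56 × 10⁵ μg/L = 256 mg/L.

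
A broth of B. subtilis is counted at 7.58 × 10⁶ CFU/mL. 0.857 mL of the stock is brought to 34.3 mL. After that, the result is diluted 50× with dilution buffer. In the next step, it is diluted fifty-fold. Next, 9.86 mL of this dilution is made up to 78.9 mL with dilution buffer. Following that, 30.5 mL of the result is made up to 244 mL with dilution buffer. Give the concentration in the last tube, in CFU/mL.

1.18 CFU/mL

Overall dilution factor = 40.02 × 50 × 50 × 8.002 × 8 = 6.41 × 10⁶.
7.58 × 10⁶ CFU/mL / 6.41 × 10⁶ = 1.18 CFU/mL.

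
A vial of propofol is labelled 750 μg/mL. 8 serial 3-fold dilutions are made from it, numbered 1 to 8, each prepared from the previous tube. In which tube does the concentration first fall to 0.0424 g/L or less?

Tube n has concentration 750 μg/mL / 3ⁿ.
Need 3ⁿ ≥ 750 μg/mL / 0.0424 g/L = 17.7, so n ≥ 2.62.
First such tube: n = 3.

tube 3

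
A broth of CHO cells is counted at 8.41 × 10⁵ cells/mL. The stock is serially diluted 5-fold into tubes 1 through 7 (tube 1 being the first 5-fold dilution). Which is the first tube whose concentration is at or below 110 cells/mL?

Tube n has concentration 8.41 × 10⁵ cells/mL / 5ⁿ.
Need 5ⁿ ≥ 8.41 × 10⁵ cells/mL / 110 cells/mL = 7645, so n ≥ 5.56.
First such tube: n = 6.

tube 6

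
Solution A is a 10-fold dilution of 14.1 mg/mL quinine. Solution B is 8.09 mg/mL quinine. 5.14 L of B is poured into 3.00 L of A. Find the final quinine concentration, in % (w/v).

C_A = 14.1 mg/mL / 10 = 1.41 mg/mL.
C_mix = (C_A·V_A + C_B·V_B)/(V_A + V_B) = (1.41×3.00 + 8.09×5.14) / 8.140 = 5.63 mg/mL = 0.563 % (w/v).

0.563 % (w/v)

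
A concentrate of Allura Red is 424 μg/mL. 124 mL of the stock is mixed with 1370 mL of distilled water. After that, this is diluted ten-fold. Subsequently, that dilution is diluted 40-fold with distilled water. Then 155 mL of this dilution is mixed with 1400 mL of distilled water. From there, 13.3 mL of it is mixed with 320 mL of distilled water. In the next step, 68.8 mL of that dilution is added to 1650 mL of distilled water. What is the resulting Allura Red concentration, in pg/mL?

Overall dilution factor = 12.05 × 10 × 40 × 10.03 × 25.06 × 24.98 = 3.03 × 10⁷.
424 μg/mL / 3.03 × 10⁷ = 1.40 × 10⁻⁵ μg/mL = 14.0 pg/mL.

14.0 pg/mL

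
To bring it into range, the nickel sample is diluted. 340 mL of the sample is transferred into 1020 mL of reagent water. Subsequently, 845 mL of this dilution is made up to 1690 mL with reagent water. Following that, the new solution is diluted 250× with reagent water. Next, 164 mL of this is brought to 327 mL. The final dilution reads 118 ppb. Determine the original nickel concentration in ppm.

471 ppm

Overall dilution factor = 4 × 2 × 250 × 1.994 = 3988.
Original = 118 ppb × 3988 = 4.71 × 10⁵ ppb = 471 ppm.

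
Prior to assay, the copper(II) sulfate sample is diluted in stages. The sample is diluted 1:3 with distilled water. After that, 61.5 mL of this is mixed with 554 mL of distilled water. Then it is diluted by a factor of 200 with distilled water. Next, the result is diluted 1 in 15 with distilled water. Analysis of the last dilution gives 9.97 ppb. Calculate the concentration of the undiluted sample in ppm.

898 ppm

Overall dilution factor = 3 × 10.01 × 200 × 15 = 9.01 × 10⁴.
Original = 9.97 ppb × 9.01 × 10⁴ = 8.98 × 10⁵ ppb = 898 ppm.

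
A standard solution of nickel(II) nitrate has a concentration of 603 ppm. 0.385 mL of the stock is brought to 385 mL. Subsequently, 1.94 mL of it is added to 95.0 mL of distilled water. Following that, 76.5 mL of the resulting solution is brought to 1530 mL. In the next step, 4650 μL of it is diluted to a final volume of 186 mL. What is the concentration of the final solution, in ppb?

Overall dilution factor = 1000 × 49.97 × 20 × 40 = 4.00 × 10⁷.
603 ppm / 4.00 × 10⁷ = 1.51 × 10⁻⁵ ppm = 0.0151 ppb.

0.0151 ppb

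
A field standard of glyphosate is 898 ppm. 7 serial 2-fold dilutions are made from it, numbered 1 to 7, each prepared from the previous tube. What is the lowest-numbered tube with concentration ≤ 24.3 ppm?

Tube n has concentration 898 ppm / 2ⁿ.
Need 2ⁿ ≥ 898 ppm / 24.3 ppm = 37.0, so n ≥ 5.21.
First such tube: n = 6.

tube 6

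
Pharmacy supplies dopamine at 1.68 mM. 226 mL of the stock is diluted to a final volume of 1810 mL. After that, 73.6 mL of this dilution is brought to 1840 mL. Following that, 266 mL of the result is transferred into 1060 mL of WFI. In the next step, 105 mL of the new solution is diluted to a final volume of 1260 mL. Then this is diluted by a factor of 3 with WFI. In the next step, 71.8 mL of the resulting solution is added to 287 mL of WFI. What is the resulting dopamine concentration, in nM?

Overall dilution factor = 8.009 × 25 × 4.985 × 12 × 3 × 4.997 = 1.80 × 10⁵.
1.68 mM / 1.80 × 10⁵ = 9.36 × 10⁻⁶ mM = 9.36 nM.

9.36 nM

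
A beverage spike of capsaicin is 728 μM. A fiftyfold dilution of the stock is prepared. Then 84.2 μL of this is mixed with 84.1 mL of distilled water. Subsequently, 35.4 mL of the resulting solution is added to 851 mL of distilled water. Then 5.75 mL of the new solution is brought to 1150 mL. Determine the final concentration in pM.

2.91 pM

Overall dilution factor = 50 × 999.8 × 25.04 × 200 = 2.50 × 10⁸.
728 μM / 2.50 × 10⁸ = 2.91 × 10⁻⁶ μM = 2.91 pM.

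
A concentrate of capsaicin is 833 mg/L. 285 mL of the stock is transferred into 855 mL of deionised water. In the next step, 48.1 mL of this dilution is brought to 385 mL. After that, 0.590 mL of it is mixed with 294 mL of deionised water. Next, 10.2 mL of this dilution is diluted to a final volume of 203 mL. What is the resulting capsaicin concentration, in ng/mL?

Overall dilution factor = 4 × 8.004 × 499.3 × 19.90 = 3.18 × 10⁵.
833 mg/L / 3.18 × 10⁵ = 2.62 × 10⁻³ mg/L = 2.62 ng/mL.

2.62 ng/mL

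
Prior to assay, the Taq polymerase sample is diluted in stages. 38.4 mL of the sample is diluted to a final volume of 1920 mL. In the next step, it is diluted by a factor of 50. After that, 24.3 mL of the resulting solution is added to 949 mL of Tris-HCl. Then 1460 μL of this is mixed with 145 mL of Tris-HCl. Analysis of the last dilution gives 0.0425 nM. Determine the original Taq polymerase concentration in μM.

Overall dilution factor = 50 × 50 × 40.05 × 100.3 = 1.00 × 10⁷.
Original = 0.0425 nM × 1.00 × 10⁷ = 4.27 × 10⁵ nM = 427 μM.

427 μM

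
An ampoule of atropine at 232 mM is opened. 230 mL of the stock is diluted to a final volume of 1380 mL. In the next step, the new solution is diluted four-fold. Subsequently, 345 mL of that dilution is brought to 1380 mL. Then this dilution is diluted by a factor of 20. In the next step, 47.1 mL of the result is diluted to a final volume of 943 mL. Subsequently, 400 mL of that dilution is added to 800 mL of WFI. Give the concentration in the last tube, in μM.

Overall dilution factor = 6 × 4 × 4 × 20 × 20.02 × 3 = 1.15 × 10⁵.
232 mM / 1.15 × 10⁵ = 2.01 × 10⁻³ mM = 2.01 μM.

2.01 μM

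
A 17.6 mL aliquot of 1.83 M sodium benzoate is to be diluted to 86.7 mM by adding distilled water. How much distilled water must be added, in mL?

86.7 mM = 0.0867 M.
V₂ = C₁V₁/C₂ = 1.83 × 17.6 / 0.0867 = 371 mL.
Diluent to add = V₂ − V₁ = 371 − 17.6 = 354 mL.

354 mL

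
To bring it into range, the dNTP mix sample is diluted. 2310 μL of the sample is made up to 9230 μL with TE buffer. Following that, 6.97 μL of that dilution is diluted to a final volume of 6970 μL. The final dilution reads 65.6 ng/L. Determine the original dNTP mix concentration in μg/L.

262 μg/L

Overall dilution factor = 3.996 × 1000 = 3996.
Original = 65.6 ng/L × 3996 = 2.62 × 10⁵ ng/L = 262 μg/L.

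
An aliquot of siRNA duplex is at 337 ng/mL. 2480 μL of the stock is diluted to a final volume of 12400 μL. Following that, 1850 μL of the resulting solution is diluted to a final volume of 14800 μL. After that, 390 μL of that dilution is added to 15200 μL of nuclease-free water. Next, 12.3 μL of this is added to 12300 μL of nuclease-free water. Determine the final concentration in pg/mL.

0.211 pg/mL

Overall dilution factor = 5 × 8 × 39.97 × 1001 = 1.60 × 10⁶.
337 ng/mL / 1.60 × 10⁶ = 2.11 × 10⁻⁴ ng/mL = 0.211 pg/mL.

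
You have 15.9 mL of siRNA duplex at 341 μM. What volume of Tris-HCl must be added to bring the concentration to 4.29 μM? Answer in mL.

1250 mL

V₂ = C₁V₁/C₂ = 341 × 15.9 / 4.29 = 1264 mL.
Diluent to add = V₂ − V₁ = 1264 − 15.9 = 1250 mL.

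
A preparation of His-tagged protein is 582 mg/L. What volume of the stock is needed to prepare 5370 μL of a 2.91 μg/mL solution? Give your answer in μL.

26.9 μL

2.91 μg/mL = 2.91 mg/L.
V₁ = C₂V₂/C₁ = 2.91 × 5370 / 582 = 26.9 μL.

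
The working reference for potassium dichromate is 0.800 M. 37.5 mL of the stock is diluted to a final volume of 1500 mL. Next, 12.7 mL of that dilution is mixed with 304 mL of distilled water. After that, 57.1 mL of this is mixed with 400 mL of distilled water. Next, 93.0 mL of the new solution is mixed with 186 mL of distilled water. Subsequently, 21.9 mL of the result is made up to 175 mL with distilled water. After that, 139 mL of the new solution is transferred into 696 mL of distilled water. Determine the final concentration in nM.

Overall dilution factor = 40 × 24.94 × 8.005 × 3 × 7.991 × 6.007 = 1.15 × 10⁶.
0.800 M / 1.15 × 10⁶ = 6.96 × 10⁻⁷ M = 696 nM.

696 nM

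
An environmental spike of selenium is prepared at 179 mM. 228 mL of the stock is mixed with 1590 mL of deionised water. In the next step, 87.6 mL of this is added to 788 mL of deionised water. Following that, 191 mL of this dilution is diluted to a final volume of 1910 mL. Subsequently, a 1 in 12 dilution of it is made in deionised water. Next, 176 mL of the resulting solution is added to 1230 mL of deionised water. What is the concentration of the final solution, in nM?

Overall dilution factor = 7.974 × 9.995 × 10 × 12 × 7.989 = 7.64 × 10⁴.
179 mM / 7.64 × 10⁴ = 2.34 × 10⁻³ mM = 2340 nM.

2340 nM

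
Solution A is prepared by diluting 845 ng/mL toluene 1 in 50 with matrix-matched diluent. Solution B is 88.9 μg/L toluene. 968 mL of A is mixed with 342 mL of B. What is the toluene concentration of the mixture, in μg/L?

C_A = 845 ng/mL / 50 = 16.9 ng/mL.
C_B = 88.9 μg/L = 88.9 ng/mL.
C_mix = (C_A·V_A + C_B·V_B)/(V_A + V_B) = (16.9×968 + 88.9×342) / 1310 = 35.7 ng/mL = 35.7 μg/L.

35.7 μg/L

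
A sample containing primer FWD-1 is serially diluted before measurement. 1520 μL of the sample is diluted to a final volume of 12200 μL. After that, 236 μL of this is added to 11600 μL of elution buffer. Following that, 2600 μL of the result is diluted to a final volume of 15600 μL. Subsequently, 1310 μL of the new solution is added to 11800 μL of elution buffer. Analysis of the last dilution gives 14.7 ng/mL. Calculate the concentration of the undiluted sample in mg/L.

355 mg/L

Overall dilution factor = 8.026 × 50.15 × 6 × 10.01 = 2.42 × 10⁴.
Original = 14.7 ng/mL × 2.42 × 10⁴ = 3.55 × 10⁵ ng/mL = 355 mg/L.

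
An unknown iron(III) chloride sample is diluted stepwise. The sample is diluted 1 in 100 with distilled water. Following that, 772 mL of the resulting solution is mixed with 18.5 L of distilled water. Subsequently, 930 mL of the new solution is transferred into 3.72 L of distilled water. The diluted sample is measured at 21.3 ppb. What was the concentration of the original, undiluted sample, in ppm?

Overall dilution factor = 100 × 24.96 × 5 = 1.25 × 10⁴.
Original = 21.3 ppb × 1.25 × 10⁴ = 2.66 × 10⁵ ppb = 266 ppm.

266 ppm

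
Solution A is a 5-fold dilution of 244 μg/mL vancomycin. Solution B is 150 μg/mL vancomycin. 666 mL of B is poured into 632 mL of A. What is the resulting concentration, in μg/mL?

C_A = 244 μg/mL / 5 = 48.8 μg/mL.
C_mix = (C_A·V_A + C_B·V_B)/(V_A + V_B) = (48.8×632 + 150×666) / 1298 = 101 μg/mL.

101 μg/mL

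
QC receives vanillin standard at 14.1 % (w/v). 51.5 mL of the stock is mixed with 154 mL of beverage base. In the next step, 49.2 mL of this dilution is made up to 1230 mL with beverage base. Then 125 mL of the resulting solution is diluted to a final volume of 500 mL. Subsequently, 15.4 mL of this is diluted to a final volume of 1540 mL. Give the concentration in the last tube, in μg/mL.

Overall dilution factor = 3.990 × 25 × 4 × 100 = 3.99 × 10⁴.
14.1 % (w/v) / 3.99 × 10⁴ = 3.53 × 10⁻⁴ % (w/v) = 3.53 μg/mL.

3.53 μg/mL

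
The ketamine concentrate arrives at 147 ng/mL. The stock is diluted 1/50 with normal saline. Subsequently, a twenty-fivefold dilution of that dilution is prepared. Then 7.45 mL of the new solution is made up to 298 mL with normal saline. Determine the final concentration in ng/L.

Overall dilution factor = 50 × 25 × 40 = 5.00 × 10⁴.
147 ng/mL / 5.00 × 10⁴ = 2.94 × 10⁻³ ng/mL = 2.94 ng/L.

2.94 ng/L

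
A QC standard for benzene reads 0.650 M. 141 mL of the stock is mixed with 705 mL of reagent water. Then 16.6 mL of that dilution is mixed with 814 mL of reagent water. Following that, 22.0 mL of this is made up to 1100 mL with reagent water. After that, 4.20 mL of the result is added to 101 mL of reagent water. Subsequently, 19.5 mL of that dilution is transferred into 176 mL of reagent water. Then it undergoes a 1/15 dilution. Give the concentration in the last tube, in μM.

0.0115 μM

Overall dilution factor = 6 × 50.04 × 50 × 25.05 × 10.03 × 15 = 5.65 × 10⁷.
0.650 M / 5.65 × 10⁷ = 1.15 × 10⁻⁸ M = 0.0115 μM.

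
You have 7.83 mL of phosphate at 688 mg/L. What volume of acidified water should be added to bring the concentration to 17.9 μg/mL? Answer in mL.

293 mL

17.9 μg/mL = 17.9 mg/L.
V₂ = C₁V₁/C₂ = 688 × 7.83 / 17.9 = 301 mL.
Diluent to add = V₂ − V₁ = 301 − 7.83 = 293 mL.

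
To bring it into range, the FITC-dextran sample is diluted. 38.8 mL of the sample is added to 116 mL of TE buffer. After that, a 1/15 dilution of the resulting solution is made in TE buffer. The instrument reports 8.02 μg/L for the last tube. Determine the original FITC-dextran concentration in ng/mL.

Overall dilution factor = 3.990 × 15 = 59.8.
Original = 8.02 μg/L × 59.8 = 480 μg/L = 480 ng/mL.

480 ng/mL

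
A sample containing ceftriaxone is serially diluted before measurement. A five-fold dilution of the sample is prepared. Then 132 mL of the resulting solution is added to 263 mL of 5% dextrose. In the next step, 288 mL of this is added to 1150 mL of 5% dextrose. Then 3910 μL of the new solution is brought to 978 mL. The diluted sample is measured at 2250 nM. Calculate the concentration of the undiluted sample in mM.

42.0 mM

Overall dilution factor = 5 × 2.992 × 4.993 × 250.1 = 1.87 × 10⁴.
Original = 2250 nM × 1.87 × 10⁴ = 4.20 × 10⁷ nM = 42.0 mM.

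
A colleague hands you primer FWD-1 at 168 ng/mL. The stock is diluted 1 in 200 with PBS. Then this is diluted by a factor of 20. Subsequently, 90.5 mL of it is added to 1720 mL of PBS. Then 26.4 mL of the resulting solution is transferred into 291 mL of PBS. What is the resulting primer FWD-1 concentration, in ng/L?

Overall dilution factor = 200 × 20 × 20.01 × 12.02 = 9.62 × 10⁵.
168 ng/mL / 9.62 × 10⁵ = 1.75 × 10⁻⁴ ng/mL = 0.175 ng/L.

0.175 ng/L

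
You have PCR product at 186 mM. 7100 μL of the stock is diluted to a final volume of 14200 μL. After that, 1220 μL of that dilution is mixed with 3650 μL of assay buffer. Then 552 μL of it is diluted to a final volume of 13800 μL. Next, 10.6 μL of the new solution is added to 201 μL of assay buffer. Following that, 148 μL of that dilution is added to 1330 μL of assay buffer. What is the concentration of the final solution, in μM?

Overall dilution factor = 2 × 3.992 × 25 × 19.96 × 9.986 = 3.98 × 10⁴.
186 mM / 3.98 × 10⁴ = 4.67 × 10⁻³ mM = 4.67 μM.

4.67 μM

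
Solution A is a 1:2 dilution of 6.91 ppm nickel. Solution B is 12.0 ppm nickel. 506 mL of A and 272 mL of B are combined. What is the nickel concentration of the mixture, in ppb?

C_A = 6.91 ppm / 2 = 3.46 ppm.
C_mix = (C_A·V_A + C_B·V_B)/(V_A + V_B) = (3.46×506 + 12.0×272) / 778.0 = 6.44 ppm = 6440 ppb.

6440 ppb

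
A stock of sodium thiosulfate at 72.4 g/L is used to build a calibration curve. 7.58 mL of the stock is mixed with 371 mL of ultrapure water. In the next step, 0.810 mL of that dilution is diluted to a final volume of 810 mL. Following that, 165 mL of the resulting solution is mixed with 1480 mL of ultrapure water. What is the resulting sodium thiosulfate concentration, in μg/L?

145 μg/L

Overall dilution factor = 49.94 × 1000 × 9.970 = 4.98 × 10⁵.
72.4 g/L / 4.98 × 10⁵ = 1.45 × 10⁻⁴ g/L = 145 μg/L.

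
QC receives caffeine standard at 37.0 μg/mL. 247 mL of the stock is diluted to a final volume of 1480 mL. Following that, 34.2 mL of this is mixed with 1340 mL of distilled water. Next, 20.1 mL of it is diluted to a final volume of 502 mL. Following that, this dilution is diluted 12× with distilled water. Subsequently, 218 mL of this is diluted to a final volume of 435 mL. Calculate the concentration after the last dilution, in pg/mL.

Overall dilution factor = 5.992 × 40.18 × 24.98 × 12 × 1.995 = 1.44 × 10⁵.
37.0 μg/mL / 1.44 × 10⁵ = 2.57 × 10⁻⁴ μg/mL = 257 pg/mL.

257 pg/mL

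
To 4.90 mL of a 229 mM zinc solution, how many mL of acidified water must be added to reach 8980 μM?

8980 μM = 8.98 mM.
V₂ = C₁V₁/C₂ = 229 × 4.90 / 8.98 = 125 mL.
Diluent to add = V₂ − V₁ = 125 − 4.90 = 120 mL.

120 mL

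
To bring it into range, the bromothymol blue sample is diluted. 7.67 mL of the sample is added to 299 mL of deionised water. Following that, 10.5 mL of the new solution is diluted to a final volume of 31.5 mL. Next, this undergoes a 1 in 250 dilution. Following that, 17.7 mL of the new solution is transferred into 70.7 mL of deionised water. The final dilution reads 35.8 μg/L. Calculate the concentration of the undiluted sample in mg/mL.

5.36 mg/mL

Overall dilution factor = 39.98 × 3 × 250 × 4.994 = 1.50 × 10⁵.
Original = 35.8 μg/L × 1.50 × 10⁵ = 5.36 × 10⁶ μg/L = 5.36 mg/mL.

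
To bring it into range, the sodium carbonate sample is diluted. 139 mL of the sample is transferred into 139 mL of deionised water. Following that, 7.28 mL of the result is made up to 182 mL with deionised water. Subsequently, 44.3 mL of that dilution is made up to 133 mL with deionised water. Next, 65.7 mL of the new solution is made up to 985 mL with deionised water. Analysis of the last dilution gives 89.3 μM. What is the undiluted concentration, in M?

0.201 M

Overall dilution factor = 2 × 25 × 3.002 × 14.99 = 2251.
Original = 89.3 μM × 2251 = 2.01 × 10⁵ μM = 0.201 M.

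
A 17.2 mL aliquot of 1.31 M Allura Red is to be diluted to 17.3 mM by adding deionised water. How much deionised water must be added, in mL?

1290 mL

17.3 mM = 0.0173 M.
V₂ = C₁V₁/C₂ = 1.31 × 17.2 / 0.0173 = 1302 mL.
Diluent to add = V₂ − V₁ = 1302 − 17.2 = 1290 mL.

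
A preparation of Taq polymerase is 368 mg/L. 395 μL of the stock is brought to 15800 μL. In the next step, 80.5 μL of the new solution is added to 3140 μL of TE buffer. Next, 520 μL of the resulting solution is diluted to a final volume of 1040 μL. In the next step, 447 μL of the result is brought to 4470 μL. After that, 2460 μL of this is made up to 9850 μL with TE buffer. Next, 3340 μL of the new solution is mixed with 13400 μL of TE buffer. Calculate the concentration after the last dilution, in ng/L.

Overall dilution factor = 40 × 40.01 × 2 × 10 × 4.004 × 5.012 = 6.42 × 10⁵.
368 mg/L / 6.42 × 10⁵ = 5.73 × 10⁻⁴ mg/L = 573 ng/L.

573 ng/L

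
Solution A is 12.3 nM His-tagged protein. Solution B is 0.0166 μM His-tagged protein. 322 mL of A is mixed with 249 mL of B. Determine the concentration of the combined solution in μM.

0.0142 μM

C_B = 0.0166 μM = 16.6 nM.
C_mix = (C_A·V_A + C_B·V_B)/(V_A + V_B) = (12.3×322 + 16.6×249) / 571.0 = 14.2 nM = 0.0142 μM.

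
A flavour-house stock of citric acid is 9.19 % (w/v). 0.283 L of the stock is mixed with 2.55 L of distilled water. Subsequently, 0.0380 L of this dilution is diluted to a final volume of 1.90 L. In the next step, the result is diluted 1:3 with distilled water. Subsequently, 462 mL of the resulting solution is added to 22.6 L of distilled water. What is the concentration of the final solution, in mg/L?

1.23 mg/L

Overall dilution factor = 10.01 × 50 × 3 × 49.92 = 7.50 × 10⁴.
9.19 % (w/v) / 7.50 × 10⁴ = 1.23 × 10⁻⁴ % (w/v) = 1.23 mg/L.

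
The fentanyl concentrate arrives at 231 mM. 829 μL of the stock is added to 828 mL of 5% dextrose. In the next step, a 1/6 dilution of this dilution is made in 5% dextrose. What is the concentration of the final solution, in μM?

Overall dilution factor = 999.8 × 6 = 5999.
231 mM / 5999 = 0.0385 mM = 38.5 μM.

38.5 μM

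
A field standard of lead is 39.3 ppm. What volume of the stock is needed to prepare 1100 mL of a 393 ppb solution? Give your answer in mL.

393 ppb = 0.393 ppm.
V₁ = C₂V₂/C₁ = 0.393 × 1100 / 39.3 = 11.0 mL.

11.0 mL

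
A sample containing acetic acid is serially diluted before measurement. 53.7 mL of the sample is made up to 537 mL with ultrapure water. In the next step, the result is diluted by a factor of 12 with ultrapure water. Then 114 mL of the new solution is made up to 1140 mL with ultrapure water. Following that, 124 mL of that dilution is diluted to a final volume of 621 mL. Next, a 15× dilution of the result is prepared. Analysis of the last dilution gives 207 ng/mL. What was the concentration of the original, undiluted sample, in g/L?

18.7 g/L

Overall dilution factor = 10 × 12 × 10 × 5.008 × 15 = 9.01 × 10⁴.
Original = 207 ng/mL × 9.01 × 10⁴ = 1.87 × 10⁷ ng/mL = 18.7 g/L.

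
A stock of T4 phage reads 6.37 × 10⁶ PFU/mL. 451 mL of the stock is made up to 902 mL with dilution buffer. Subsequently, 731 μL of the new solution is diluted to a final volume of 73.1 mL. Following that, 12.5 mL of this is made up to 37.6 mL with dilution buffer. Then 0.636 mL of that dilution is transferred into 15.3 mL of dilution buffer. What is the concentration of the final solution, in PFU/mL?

423 PFU/mL

Overall dilution factor = 2 × 100 × 3.008 × 25.06 = 1.51 × 10⁴.
6.37 × 10⁶ PFU/mL / 1.51 × 10⁴ = 423 PFU/mL.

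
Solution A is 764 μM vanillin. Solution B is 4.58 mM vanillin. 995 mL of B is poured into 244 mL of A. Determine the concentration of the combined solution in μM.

C_B = 4.58 mM = 4580 μM.
C_mix = (C_A·V_A + C_B·V_B)/(V_A + V_B) = (764×244 + 4580×995) / 1239 = 3829 μM.

3830 μM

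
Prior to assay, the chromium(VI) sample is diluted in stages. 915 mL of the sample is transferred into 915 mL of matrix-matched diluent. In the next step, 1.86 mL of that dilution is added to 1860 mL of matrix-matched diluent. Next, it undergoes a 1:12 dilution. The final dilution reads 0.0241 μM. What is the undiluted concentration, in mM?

0.579 mM

Overall dilution factor = 2 × 1001 × 12 = 2.40 × 10⁴.
Original = 0.0241 μM × 2.40 × 10⁴ = 579 μM = 0.579 mM.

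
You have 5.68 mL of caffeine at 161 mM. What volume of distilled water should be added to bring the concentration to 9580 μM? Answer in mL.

89.8 mL

9580 μM = 9.58 mM.
V₂ = C₁V₁/C₂ = 161 × 5.68 / 9.58 = 95.5 mL.
Diluent to add = V₂ − V₁ = 95.5 − 5.68 = 89.8 mL.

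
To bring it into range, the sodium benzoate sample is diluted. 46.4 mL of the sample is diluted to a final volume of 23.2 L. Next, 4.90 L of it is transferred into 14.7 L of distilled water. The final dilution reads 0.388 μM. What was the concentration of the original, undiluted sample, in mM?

0.776 mM

Overall dilution factor = 500 × 4 = 2000.
Original = 0.388 μM × 2000 = 776 μM = 0.776 mM.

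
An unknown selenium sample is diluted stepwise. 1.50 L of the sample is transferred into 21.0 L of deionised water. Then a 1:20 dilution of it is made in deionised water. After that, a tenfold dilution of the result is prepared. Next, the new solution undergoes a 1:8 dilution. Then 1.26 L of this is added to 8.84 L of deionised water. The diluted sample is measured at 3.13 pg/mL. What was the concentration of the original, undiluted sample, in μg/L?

Overall dilution factor = 15 × 20 × 10 × 8 × 8.016 = 1.92 × 10⁵.
Original = 3.13 pg/mL × 1.92 × 10⁵ = 6.02 × 10⁵ pg/mL = 602 μg/L.

602 μg/L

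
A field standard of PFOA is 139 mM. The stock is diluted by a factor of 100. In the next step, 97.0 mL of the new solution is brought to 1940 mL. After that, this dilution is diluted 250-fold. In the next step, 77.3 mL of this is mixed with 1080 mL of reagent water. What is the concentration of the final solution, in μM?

Overall dilution factor = 100 × 20 × 250 × 14.97 = 7.49 × 10⁶.
139 mM / 7.49 × 10⁶ = 1.86 × 10⁻⁵ mM = 0.0186 μM.

0.0186 μM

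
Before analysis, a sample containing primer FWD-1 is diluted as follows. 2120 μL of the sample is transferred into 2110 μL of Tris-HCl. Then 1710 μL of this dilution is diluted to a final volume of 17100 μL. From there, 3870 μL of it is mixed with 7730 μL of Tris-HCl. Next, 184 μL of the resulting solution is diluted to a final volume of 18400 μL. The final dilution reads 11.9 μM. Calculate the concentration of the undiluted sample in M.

Overall dilution factor = 1.995 × 10 × 2.997 × 100 = 5981.
Original = 11.9 μM × 5981 = 7.12 × 10⁴ μM = 0.0712 M.

0.0712 M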